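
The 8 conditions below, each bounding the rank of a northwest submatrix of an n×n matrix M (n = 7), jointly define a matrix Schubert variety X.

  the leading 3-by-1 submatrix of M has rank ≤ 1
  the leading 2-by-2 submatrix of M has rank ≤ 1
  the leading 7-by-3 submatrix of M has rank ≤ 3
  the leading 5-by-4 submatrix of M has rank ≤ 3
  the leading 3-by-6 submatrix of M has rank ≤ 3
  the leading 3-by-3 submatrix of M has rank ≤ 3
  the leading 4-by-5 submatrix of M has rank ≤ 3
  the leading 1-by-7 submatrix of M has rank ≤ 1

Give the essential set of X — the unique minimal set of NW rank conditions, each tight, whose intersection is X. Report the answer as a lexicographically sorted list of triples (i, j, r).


Recovering R(i,j) via the rank-extension bound from the 8 conditions:

  row 1: 1 1 1 1 1 1 1
  row 2: 1 1 2 2 2 2 2
  row 3: 1 2 3 3 3 3 3
  row 4: 1 2 3 3 3 4 4
  row 5: 1 2 3 3 4 5 5
  row 6: 1 2 3 4 5 6 6
  row 7: 1 2 3 4 5 6 7

giving w = (1, 3, 2, 6, 5, 4, 7) via Δ²R.

D(w) has 4 cells with 3 SE-corners; essential set:

[(2, 2, 1), (4, 5, 3), (5, 4, 3)]


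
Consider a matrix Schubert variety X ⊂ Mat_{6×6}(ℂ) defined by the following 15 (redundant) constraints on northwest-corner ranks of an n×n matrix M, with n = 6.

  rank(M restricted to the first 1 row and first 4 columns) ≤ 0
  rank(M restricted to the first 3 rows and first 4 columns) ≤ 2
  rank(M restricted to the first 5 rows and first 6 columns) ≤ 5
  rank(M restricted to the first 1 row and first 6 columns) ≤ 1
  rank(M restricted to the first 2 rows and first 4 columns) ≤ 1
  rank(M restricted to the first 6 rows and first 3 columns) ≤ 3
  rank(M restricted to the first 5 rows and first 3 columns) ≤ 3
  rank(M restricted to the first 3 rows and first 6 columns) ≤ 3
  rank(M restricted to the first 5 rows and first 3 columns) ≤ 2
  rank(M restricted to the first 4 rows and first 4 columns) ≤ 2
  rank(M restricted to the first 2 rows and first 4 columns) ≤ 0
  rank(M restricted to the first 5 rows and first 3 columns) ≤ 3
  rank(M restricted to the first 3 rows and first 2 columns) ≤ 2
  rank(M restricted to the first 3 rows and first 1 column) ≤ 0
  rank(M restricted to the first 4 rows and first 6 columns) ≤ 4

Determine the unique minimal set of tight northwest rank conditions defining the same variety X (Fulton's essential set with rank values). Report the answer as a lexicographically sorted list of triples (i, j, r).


Rank table r_w(6×6) implied by the 15 constraints:

  0, 0, 0, 0, 1, 1
  0, 0, 0, 0, 1, 2
  0, 1, 1, 1, 2, 3
  1, 2, 2, 2, 3, 4
  1, 2, 2, 3, 4, 5
  1, 2, 3, 4, 5, 6

hence w(1..6) = (5, 6, 2, 1, 4, 3).

|D(w)|=10, |Ess(w)|=3:

[(2, 4, 0), (3, 1, 0), (5, 3, 2)]


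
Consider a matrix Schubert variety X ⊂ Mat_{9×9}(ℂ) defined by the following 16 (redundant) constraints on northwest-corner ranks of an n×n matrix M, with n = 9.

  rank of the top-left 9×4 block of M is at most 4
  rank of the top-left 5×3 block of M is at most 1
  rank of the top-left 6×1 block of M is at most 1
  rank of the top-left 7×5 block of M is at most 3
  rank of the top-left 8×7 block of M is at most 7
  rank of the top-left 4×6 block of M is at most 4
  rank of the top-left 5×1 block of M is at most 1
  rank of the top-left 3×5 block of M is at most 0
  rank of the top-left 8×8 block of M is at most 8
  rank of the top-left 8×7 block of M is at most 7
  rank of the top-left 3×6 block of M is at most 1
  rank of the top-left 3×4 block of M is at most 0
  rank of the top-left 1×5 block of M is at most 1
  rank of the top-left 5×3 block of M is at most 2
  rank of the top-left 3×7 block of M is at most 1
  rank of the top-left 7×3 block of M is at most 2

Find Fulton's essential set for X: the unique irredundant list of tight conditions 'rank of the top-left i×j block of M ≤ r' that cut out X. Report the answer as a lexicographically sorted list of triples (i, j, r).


Propagating the 16 rank bounds to every northwest block:

  R[1]: 0, 0, 0, 0, 0, 1, 1, 1, 1
  R[2]: 0, 0, 0, 0, 0, 1, 1, 2, 2
  R[3]: 0, 0, 0, 0, 0, 1, 1, 2, 3
  R[4]: 1, 1, 1, 1, 1, 2, 2, 3, 4
  R[5]: 1, 1, 1, 2, 2, 3, 3, 4, 5
  R[6]: 1, 2, 2, 3, 3, 4, 4, 5, 6
  R[7]: 1, 2, 2, 3, 3, 4, 5, 6, 7
  R[8]: 1, 2, 3, 4, 4, 5, 6, 7, 8
  R[9]: 1, 2, 3, 4, 5, 6, 7, 8, 9

the unique w with this rank table is (6, 8, 9, 1, 4, 2, 7, 3, 5).

5 SE-corners of the 21-cell Rothe diagram give Ess(w):

[(3, 5, 0), (3, 7, 1), (5, 3, 1), (7, 3, 2), (7, 5, 3)]


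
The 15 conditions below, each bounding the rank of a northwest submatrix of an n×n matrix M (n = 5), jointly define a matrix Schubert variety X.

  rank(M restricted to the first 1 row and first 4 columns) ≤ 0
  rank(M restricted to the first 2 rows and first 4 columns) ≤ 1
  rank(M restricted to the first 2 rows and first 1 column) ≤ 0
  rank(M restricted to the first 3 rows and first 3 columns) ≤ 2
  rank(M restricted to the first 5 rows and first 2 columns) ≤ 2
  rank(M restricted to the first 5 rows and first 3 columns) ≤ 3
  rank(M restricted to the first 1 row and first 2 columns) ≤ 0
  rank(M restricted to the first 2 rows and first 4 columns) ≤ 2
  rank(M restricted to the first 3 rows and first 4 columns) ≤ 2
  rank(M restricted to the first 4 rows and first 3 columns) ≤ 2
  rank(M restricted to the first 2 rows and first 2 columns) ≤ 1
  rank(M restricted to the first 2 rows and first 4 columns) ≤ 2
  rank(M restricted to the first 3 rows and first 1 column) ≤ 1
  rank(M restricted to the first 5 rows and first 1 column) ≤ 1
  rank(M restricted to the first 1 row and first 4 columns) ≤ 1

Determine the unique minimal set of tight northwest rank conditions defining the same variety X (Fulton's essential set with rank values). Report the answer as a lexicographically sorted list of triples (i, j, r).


Recovering R(i,j) via the rank-extension bound from the 15 conditions:

  0 0 0 0 1
  0 1 1 1 2
  1 2 2 2 3
  1 2 2 3 4
  1 2 3 4 5

second differences of R give the permutation w = (5, 2, 1, 4, 3).

D(w) has 6 cells with 3 SE-corners; essential set:

[(1, 4, 0), (2, 1, 0), (4, 3, 2)]


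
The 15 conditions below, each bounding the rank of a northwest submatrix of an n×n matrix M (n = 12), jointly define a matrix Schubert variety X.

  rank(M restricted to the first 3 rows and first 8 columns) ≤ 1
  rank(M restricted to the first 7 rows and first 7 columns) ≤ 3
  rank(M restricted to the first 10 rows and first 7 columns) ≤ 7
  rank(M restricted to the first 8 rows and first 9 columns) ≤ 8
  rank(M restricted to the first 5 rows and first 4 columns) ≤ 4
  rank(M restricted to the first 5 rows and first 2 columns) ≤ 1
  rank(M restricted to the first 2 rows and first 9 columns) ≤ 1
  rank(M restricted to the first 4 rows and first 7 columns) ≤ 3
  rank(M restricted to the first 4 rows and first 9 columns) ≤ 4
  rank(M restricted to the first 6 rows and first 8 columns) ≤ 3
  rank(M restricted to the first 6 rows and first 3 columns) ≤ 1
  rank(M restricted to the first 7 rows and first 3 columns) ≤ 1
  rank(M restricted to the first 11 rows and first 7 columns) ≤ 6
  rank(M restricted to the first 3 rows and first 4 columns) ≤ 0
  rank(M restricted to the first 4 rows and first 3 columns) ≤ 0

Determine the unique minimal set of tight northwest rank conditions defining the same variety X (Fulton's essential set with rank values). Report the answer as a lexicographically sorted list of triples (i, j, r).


Computing R[i][j] = min implied NW-rank bound (n=12, 15 conditions):

  0 | 0 | 0 | 0 | 1 | 1 | 1 | 1 | 1 | 1 | 1 | 1
  0 | 0 | 0 | 0 | 1 | 1 | 1 | 1 | 1 | 2 | 2 | 2
  0 | 0 | 0 | 0 | 1 | 1 | 1 | 1 | 2 | 3 | 3 | 3
  0 | 0 | 0 | 1 | 2 | 2 | 2 | 2 | 3 | 4 | 4 | 4
  1 | 1 | 1 | 2 | 3 | 3 | 3 | 3 | 4 | 5 | 5 | 5
  1 | 1 | 1 | 2 | 3 | 3 | 3 | 3 | 4 | 5 | 6 | 6
  1 | 1 | 1 | 2 | 3 | 3 | 3 | 4 | 5 | 6 | 7 | 7
  1 | 2 | 2 | 3 | 4 | 4 | 4 | 5 | 6 | 7 | 8 | 8
  1 | 2 | 3 | 4 | 5 | 5 | 5 | 6 | 7 | 8 | 9 | 9
  1 | 2 | 3 | 4 | 5 | 6 | 6 | 7 | 8 | 9 | 10 | 10
  1 | 2 | 3 | 4 | 5 | 6 | 6 | 7 | 8 | 9 | 10 | 11
  1 | 2 | 3 | 4 | 5 | 6 | 7 | 8 | 9 | 10 | 11 | 12

reading off 1-entries of Δ²R: w = (5, 10, 9, 4, 1, 11, 8, 2, 3, 6, 12, 7).

D(w) has 32 cells with 8 SE-corners; essential set:

[(2, 9, 1), (3, 4, 0), (3, 8, 1), (4, 3, 0), (6, 8, 3), (7, 3, 1), (7, 7, 3), (11, 7, 6)]


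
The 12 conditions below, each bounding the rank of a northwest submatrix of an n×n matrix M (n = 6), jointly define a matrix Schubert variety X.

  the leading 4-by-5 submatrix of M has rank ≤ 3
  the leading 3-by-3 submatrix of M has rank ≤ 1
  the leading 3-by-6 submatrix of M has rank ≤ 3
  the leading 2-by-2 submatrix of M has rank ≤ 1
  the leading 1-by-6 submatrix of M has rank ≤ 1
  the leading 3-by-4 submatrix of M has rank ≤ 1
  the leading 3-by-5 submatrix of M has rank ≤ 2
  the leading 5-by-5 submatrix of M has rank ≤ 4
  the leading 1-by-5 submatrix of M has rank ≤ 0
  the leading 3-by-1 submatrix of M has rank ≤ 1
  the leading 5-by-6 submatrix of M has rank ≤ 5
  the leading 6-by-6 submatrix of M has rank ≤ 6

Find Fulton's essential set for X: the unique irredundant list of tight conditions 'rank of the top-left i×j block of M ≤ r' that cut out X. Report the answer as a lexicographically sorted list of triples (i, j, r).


The tightest implied rank at each (i,j), from the 12 conditions:

  row 1: 0, 0, 0, 0, 0, 1
  row 2: 1, 1, 1, 1, 1, 2
  row 3: 1, 1, 1, 1, 2, 3
  row 4: 1, 2, 2, 2, 3, 4
  row 5: 1, 2, 3, 3, 4, 5
  row 6: 1, 2, 3, 4, 5, 6

giving w = (6, 1, 5, 2, 3, 4) via Δ²R.

ℓ(w)=8; the 2 essential cells (i,j,r):

[(1, 5, 0), (3, 4, 1)]


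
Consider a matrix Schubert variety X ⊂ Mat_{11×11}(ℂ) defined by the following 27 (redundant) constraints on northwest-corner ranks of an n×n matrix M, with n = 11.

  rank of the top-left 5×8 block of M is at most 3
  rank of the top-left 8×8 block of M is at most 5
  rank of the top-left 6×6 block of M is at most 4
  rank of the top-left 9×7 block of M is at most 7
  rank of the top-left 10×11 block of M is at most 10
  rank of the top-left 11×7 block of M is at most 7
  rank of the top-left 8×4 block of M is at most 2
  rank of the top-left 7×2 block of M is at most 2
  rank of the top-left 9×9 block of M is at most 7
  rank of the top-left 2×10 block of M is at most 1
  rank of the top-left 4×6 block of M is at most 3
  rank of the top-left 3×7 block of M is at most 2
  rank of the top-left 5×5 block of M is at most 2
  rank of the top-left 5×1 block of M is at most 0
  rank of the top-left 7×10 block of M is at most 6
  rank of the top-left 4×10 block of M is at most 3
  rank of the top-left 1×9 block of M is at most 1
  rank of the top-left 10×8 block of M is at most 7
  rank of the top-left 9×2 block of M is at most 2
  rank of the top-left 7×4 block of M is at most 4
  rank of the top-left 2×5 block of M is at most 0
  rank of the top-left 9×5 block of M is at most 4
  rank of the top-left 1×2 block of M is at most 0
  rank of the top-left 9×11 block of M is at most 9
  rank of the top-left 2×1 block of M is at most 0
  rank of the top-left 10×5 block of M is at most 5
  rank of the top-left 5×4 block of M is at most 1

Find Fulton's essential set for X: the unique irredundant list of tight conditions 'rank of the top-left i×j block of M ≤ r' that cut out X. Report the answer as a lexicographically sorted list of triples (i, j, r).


Propagating the 27 rank bounds to every northwest block:

  0  0  0  0  0  1  1  1  1  1  1
  0  0  0  0  0  1  1  1  1  1  2
  0  1  1  1  1  2  2  2  2  2  3
  0  1  1  1  2  3  3  3  3  3  4
  0  1  1  1  2  3  3  3  4  4  5
  1  2  2  2  3  4  4  4  5  5  6
  1  2  2  2  3  4  5  5  6  6  7
  1  2  2  2  3  4  5  5  6  7  8
  1  2  3  3  4  5  6  6  7  8  9
  1  2  3  4  5  6  7  7  8  9  10
  1  2  3  4  5  6  7  8  9  10  11

reading off 1-entries of Δ²R: w = (6, 11, 2, 5, 9, 1, 7, 10, 3, 4, 8).

D(w) has 28 cells with 7 SE-corners; essential set:

[(2, 5, 0), (2, 10, 1), (5, 1, 0), (5, 4, 1), (5, 8, 3), (8, 4, 2), (8, 8, 5)]


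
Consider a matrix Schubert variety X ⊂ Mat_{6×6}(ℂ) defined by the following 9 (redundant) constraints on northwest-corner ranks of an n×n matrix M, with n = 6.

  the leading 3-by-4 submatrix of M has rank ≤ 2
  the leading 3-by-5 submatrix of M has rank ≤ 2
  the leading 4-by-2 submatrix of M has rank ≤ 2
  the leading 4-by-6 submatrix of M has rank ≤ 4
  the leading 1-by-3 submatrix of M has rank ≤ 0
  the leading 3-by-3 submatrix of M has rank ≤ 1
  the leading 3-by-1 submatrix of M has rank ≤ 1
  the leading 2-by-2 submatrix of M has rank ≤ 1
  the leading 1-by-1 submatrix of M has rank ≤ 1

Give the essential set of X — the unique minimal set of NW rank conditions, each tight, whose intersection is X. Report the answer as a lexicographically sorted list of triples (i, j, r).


Computing R[i][j] = min implied NW-rank bound (n=6, 9 conditions):

  R[1]: 0 | 0 | 0 | 1 | 1 | 1
  R[2]: 1 | 1 | 1 | 2 | 2 | 2
  R[3]: 1 | 1 | 1 | 2 | 2 | 3
  R[4]: 1 | 2 | 2 | 3 | 3 | 4
  R[5]: 1 | 2 | 3 | 4 | 4 | 5
  R[6]: 1 | 2 | 3 | 4 | 5 | 6

second differences of R give the permutation w = (4, 1, 6, 2, 3, 5).

3 SE-corners of the 6-cell Rothe diagram give Ess(w):

[(1, 3, 0), (3, 3, 1), (3, 5, 2)]


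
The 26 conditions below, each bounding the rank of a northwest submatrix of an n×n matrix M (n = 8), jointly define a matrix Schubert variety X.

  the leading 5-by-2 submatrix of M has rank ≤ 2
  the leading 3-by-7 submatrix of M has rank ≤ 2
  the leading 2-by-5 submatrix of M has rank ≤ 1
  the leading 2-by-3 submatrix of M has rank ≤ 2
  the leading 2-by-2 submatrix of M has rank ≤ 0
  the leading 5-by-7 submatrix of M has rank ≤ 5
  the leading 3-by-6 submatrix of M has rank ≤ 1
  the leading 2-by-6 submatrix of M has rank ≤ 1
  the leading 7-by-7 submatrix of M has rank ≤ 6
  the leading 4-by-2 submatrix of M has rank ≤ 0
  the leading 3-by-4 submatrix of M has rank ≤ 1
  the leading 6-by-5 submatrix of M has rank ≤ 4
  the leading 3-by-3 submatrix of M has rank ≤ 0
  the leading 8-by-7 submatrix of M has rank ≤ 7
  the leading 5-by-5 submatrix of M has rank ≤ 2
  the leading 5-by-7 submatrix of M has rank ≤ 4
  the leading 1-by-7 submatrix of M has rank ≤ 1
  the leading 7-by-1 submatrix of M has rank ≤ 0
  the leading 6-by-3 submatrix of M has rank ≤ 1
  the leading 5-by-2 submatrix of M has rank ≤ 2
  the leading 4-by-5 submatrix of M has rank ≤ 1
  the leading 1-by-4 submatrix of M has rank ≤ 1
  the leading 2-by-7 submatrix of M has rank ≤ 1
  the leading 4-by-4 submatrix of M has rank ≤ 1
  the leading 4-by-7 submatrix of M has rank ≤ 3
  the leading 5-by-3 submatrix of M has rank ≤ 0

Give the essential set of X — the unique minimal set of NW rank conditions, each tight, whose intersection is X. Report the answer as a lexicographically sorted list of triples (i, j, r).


The tightest implied rank at each (i,j), from the 26 conditions:

  0 | 0 | 0 | 1 | 1 | 1 | 1 | 1
  0 | 0 | 0 | 1 | 1 | 1 | 1 | 2
  0 | 0 | 0 | 1 | 1 | 1 | 2 | 3
  0 | 0 | 0 | 1 | 1 | 2 | 3 | 4
  0 | 0 | 0 | 1 | 2 | 3 | 4 | 5
  0 | 1 | 1 | 2 | 3 | 4 | 5 | 6
  0 | 1 | 2 | 3 | 4 | 5 | 6 | 7
  1 | 2 | 3 | 4 | 5 | 6 | 7 | 8

hence w(1..8) = (4, 8, 7, 6, 5, 2, 3, 1).

|D(w)|=23, |Ess(w)|=5:

[(2, 7, 1), (3, 6, 1), (4, 5, 1), (5, 3, 0), (7, 1, 0)]


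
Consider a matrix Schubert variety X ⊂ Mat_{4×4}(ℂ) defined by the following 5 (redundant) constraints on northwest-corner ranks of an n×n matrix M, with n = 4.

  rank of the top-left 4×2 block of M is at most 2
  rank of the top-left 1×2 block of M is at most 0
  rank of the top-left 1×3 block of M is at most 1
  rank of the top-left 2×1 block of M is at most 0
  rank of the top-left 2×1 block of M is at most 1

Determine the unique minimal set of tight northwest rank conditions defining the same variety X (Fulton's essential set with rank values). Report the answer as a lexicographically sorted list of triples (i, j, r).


Rank table r_w(4×4) implied by the 5 constraints:

  0, 0, 1, 1
  0, 1, 2, 2
  1, 2, 3, 3
  1, 2, 3, 4

so w = (3, 2, 1, 4).

|D(w)|=3, |Ess(w)|=2:

[(1, 2, 0), (2, 1, 0)]


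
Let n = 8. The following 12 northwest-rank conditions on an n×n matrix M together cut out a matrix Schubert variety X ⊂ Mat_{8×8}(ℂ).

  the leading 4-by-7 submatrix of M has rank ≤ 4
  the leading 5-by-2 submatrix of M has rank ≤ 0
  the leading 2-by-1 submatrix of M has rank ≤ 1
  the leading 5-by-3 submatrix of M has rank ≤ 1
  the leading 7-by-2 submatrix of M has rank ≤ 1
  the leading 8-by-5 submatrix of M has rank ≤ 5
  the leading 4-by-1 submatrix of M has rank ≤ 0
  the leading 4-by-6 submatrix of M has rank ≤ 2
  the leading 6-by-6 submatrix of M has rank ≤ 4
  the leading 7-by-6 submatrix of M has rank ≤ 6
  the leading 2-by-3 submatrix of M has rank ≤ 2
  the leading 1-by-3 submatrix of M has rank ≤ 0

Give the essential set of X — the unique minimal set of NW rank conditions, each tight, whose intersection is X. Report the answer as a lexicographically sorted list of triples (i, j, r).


The tightest implied rank at each (i,j), from the 12 conditions:

  i=1: 0 | 0 | 0 | 1 | 1 | 1 | 1 | 1
  i=2: 0 | 0 | 1 | 2 | 2 | 2 | 2 | 2
  i=3: 0 | 0 | 1 | 2 | 2 | 2 | 3 | 3
  i=4: 0 | 0 | 1 | 2 | 2 | 2 | 3 | 4
  i=5: 0 | 0 | 1 | 2 | 3 | 3 | 4 | 5
  i=6: 1 | 1 | 2 | 3 | 4 | 4 | 5 | 6
  i=7: 1 | 1 | 2 | 3 | 4 | 5 | 6 | 7
  i=8: 1 | 2 | 3 | 4 | 5 | 6 | 7 | 8

reading off 1-entries of Δ²R: w = (4, 3, 7, 8, 5, 1, 6, 2).

4 SE-corners of the 16-cell Rothe diagram give Ess(w):

[(1, 3, 0), (4, 6, 2), (5, 2, 0), (7, 2, 1)]


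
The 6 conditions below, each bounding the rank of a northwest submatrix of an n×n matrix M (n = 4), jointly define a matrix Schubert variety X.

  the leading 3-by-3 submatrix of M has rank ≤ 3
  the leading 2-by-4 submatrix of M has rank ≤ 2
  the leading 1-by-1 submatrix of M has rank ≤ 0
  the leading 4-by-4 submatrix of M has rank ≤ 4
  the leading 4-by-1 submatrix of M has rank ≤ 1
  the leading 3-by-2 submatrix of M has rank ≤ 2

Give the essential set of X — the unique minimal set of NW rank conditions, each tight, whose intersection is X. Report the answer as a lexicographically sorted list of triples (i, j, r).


Recovering R(i,j) via the rank-extension bound from the 6 conditions:

  row 1: 0 1 1 1
  row 2: 1 2 2 2
  row 3: 1 2 3 3
  row 4: 1 2 3 4

reading off 1-entries of Δ²R: w = (2, 1, 3, 4).

ℓ(w)=1; the 1 essential cell (i,j,r):

[(1, 1, 0)]


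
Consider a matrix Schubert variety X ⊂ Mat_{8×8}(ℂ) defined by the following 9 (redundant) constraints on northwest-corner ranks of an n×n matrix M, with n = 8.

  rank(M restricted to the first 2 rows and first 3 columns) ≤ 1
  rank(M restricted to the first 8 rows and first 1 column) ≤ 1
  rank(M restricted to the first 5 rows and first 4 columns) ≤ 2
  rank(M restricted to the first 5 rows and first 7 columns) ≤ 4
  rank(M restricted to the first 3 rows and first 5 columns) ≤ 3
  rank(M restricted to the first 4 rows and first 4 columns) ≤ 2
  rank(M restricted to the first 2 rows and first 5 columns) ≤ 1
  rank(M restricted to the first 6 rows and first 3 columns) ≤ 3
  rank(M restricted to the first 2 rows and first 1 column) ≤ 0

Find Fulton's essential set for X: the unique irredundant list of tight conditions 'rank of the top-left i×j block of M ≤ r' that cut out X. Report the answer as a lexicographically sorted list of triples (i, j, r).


The tightest implied rank at each (i,j), from the 9 conditions:

  i=1: 0, 1, 1, 1, 1, 1, 1, 1
  i=2: 0, 1, 1, 1, 1, 2, 2, 2
  i=3: 1, 2, 2, 2, 2, 3, 3, 3
  i=4: 1, 2, 2, 2, 3, 4, 4, 4
  i=5: 1, 2, 2, 2, 3, 4, 4, 5
  i=6: 1, 2, 3, 3, 4, 5, 5, 6
  i=7: 1, 2, 3, 4, 5, 6, 6, 7
  i=8: 1, 2, 3, 4, 5, 6, 7, 8

second differences of R give the permutation w = (2, 6, 1, 5, 8, 3, 4, 7).

Rothe diagram D(w) (10 cells), 4 SE-corners (essential conditions):

[(2, 1, 0), (2, 5, 1), (5, 4, 2), (5, 7, 4)]


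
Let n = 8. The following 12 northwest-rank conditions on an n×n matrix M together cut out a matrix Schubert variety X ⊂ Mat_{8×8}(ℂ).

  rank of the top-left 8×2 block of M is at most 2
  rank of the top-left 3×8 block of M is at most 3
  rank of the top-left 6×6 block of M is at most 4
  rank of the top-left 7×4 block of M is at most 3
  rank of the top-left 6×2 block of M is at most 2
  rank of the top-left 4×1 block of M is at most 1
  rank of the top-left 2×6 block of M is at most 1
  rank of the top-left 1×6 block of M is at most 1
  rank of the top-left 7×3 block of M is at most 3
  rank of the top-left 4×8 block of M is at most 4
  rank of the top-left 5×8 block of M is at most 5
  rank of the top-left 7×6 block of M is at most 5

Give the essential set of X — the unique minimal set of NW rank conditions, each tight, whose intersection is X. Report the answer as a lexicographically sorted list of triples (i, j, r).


Reconstructing r_w from the 12 given conditions:

  row 1: 1 1 1 1 1 1 1 1
  row 2: 1 1 1 1 1 1 2 2
  row 3: 1 2 2 2 2 2 3 3
  row 4: 1 2 3 3 3 3 4 4
  row 5: 1 2 3 3 4 4 5 5
  row 6: 1 2 3 3 4 4 5 6
  row 7: 1 2 3 3 4 5 6 7
  row 8: 1 2 3 4 5 6 7 8

second differences of R give the permutation w = (1, 7, 2, 3, 5, 8, 6, 4).

ℓ(w)=9; the 3 essential cells (i,j,r):

[(2, 6, 1), (6, 6, 4), (7, 4, 3)]


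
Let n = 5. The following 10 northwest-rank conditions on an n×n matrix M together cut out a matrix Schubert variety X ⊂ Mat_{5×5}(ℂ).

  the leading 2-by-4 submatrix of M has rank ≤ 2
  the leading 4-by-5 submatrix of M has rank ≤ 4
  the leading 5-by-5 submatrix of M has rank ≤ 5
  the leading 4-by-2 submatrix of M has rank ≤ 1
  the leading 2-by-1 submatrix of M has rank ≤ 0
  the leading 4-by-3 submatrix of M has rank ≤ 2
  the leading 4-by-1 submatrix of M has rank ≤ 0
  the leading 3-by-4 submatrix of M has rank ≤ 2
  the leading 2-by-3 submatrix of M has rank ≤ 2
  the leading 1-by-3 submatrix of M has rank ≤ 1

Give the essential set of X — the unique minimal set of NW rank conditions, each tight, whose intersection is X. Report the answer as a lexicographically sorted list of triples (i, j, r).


Rank table r_w(5×5) implied by the 10 constraints:

  0  1  1  1  1
  0  1  2  2  2
  0  1  2  2  3
  0  1  2  3  4
  1  2  3  4  5

hence w(1..5) = (2, 3, 5, 4, 1).

D(w) has 5 cells with 2 SE-corners; essential set:

[(3, 4, 2), (4, 1, 0)]


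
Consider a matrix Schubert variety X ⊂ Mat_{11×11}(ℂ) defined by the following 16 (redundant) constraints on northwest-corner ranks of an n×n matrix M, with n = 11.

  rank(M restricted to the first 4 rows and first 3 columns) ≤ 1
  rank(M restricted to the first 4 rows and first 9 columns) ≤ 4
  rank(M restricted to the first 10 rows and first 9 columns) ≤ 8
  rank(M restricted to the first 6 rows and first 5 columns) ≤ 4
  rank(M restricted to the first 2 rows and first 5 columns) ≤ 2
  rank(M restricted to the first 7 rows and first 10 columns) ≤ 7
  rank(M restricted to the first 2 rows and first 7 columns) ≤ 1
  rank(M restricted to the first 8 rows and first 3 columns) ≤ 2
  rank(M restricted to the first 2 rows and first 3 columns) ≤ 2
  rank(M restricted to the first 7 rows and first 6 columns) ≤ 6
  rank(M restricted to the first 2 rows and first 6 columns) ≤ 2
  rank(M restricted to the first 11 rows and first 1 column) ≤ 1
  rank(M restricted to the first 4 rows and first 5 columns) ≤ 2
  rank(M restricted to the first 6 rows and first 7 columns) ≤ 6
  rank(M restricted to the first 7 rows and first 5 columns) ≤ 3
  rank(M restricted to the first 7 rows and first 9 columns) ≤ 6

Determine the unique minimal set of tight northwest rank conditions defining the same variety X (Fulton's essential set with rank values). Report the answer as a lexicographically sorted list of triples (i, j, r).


Recovering R(i,j) via the rank-extension bound from the 16 conditions:

  R[1]: 1 | 1 | 1 | 1 | 1 | 1 | 1 | 1 | 1 | 1 | 1
  R[2]: 1 | 1 | 1 | 1 | 1 | 1 | 1 | 2 | 2 | 2 | 2
  R[3]: 1 | 1 | 1 | 2 | 2 | 2 | 2 | 3 | 3 | 3 | 3
  R[4]: 1 | 1 | 1 | 2 | 2 | 3 | 3 | 4 | 4 | 4 | 4
  R[5]: 1 | 2 | 2 | 3 | 3 | 4 | 4 | 5 | 5 | 5 | 5
  R[6]: 1 | 2 | 2 | 3 | 3 | 4 | 5 | 6 | 6 | 6 | 6
  R[7]: 1 | 2 | 2 | 3 | 3 | 4 | 5 | 6 | 6 | 7 | 7
  R[8]: 1 | 2 | 2 | 3 | 4 | 5 | 6 | 7 | 7 | 8 | 8
  R[9]: 1 | 2 | 3 | 4 | 5 | 6 | 7 | 8 | 8 | 9 | 9
  R[10]: 1 | 2 | 3 | 4 | 5 | 6 | 7 | 8 | 8 | 9 | 10
  R[11]: 1 | 2 | 3 | 4 | 5 | 6 | 7 | 8 | 9 | 10 | 11

second differences of R give the permutation w = (1, 8, 4, 6, 2, 7, 10, 5, 3, 11, 9).

Fulton essential set (7 of the 18 Rothe cells):

[(2, 7, 1), (4, 3, 1), (4, 5, 2), (7, 5, 3), (7, 9, 6), (8, 3, 2), (10, 9, 8)]


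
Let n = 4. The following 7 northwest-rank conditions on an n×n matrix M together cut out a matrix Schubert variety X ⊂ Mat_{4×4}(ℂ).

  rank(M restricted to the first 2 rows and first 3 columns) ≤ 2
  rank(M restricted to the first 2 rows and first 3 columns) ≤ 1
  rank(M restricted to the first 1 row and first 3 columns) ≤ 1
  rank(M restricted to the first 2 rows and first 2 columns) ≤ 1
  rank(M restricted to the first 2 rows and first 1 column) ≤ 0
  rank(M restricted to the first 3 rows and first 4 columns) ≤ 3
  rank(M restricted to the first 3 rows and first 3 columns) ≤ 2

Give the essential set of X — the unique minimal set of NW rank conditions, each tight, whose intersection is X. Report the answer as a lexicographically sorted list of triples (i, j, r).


Recovering R(i,j) via the rank-extension bound from the 7 conditions:

  R[1]: 0 | 1 | 1 | 1
  R[2]: 0 | 1 | 1 | 2
  R[3]: 1 | 2 | 2 | 3
  R[4]: 1 | 2 | 3 | 4

so w = (2, 4, 1, 3).

2 SE-corners of the 3-cell Rothe diagram give Ess(w):

[(2, 1, 0), (2, 3, 1)]


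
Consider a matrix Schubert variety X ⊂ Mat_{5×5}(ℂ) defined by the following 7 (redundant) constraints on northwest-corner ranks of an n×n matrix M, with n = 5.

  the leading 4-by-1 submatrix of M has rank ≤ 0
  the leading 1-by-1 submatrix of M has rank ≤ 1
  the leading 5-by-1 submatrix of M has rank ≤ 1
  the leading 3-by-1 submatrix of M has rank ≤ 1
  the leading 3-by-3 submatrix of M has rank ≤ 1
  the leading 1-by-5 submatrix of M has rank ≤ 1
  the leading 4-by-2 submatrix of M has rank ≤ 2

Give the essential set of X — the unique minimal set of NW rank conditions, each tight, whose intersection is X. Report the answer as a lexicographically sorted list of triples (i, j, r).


Rank table r_w(5×5) implied by the 7 constraints:

  R[1]: 0 | 1 | 1 | 1 | 1
  R[2]: 0 | 1 | 1 | 2 | 2
  R[3]: 0 | 1 | 1 | 2 | 3
  R[4]: 0 | 1 | 2 | 3 | 4
  R[5]: 1 | 2 | 3 | 4 | 5

giving w = (2, 4, 5, 3, 1) via Δ²R.

D(w) has 6 cells with 2 SE-corners; essential set:

[(3, 3, 1), (4, 1, 0)]


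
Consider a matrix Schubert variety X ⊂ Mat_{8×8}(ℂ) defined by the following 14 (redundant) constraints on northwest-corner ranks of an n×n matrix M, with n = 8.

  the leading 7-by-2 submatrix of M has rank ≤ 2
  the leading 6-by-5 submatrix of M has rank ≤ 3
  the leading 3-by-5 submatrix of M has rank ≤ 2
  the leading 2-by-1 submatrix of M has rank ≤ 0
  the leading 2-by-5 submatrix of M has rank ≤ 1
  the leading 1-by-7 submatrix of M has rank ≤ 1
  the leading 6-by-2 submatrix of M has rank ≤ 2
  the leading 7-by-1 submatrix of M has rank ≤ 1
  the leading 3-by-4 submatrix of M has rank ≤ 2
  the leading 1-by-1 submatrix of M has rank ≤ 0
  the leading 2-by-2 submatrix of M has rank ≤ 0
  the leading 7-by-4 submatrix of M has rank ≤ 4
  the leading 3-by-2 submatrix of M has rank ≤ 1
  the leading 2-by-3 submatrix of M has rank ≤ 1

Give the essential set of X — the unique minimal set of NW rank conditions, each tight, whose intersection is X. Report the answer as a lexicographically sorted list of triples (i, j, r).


The tightest implied rank at each (i,j), from the 14 conditions:

  R[1]: 0, 0, 1, 1, 1, 1, 1, 1
  R[2]: 0, 0, 1, 1, 1, 2, 2, 2
  R[3]: 1, 1, 2, 2, 2, 3, 3, 3
  R[4]: 1, 2, 3, 3, 3, 4, 4, 4
  R[5]: 1, 2, 3, 3, 3, 4, 5, 5
  R[6]: 1, 2, 3, 3, 3, 4, 5, 6
  R[7]: 1, 2, 3, 4, 4, 5, 6, 7
  R[8]: 1, 2, 3, 4, 5, 6, 7, 8

the unique w with this rank table is (3, 6, 1, 2, 7, 8, 4, 5).

3 SE-corners of the 10-cell Rothe diagram give Ess(w):

[(2, 2, 0), (2, 5, 1), (6, 5, 3)]


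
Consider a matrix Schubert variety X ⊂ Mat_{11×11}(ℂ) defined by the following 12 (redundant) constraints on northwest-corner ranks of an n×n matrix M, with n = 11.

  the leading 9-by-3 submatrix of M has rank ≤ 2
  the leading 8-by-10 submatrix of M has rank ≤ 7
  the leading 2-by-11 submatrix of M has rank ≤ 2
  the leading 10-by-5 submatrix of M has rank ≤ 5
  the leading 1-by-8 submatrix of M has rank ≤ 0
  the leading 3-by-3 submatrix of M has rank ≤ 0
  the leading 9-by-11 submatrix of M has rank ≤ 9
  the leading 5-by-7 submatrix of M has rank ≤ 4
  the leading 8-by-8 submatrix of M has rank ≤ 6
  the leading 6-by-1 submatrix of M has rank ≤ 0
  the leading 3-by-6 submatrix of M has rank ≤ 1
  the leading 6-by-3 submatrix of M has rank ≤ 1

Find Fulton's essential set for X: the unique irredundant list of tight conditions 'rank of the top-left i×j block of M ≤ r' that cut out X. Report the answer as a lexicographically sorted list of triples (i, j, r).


Reconstructing r_w from the 12 given conditions:

  R[1]: 0  0  0  0  0  0  0  0  1  1  1
  R[2]: 0  0  0  1  1  1  1  1  2  2  2
  R[3]: 0  0  0  1  1  1  2  2  3  3  3
  R[4]: 0  1  1  2  2  2  3  3  4  4  4
  R[5]: 0  1  1  2  3  3  4  4  5  5  5
  R[6]: 0  1  1  2  3  4  5  5  6  6  6
  R[7]: 1  2  2  3  4  5  6  6  7  7  7
  R[8]: 1  2  2  3  4  5  6  6  7  7  8
  R[9]: 1  2  2  3  4  5  6  7  8  8  9
  R[10]: 1  2  3  4  5  6  7  8  9  9  10
  R[11]: 1  2  3  4  5  6  7  8  9  10  11

hence w(1..11) = (9, 4, 7, 2, 5, 6, 1, 11, 8, 3, 10).

D(w) has 25 cells with 8 SE-corners; essential set:

[(1, 8, 0), (3, 3, 0), (3, 6, 1), (6, 1, 0), (6, 3, 1), (8, 8, 6), (8, 10, 7), (9, 3, 2)]


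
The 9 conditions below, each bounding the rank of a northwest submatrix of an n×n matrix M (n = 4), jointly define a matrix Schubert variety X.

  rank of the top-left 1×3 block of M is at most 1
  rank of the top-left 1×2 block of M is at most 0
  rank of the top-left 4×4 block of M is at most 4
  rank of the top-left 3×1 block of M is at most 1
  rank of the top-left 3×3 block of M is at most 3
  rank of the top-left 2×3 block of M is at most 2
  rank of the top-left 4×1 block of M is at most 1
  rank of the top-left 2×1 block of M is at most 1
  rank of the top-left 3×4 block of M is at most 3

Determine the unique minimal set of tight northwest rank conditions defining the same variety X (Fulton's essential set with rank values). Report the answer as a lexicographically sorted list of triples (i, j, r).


Recovering R(i,j) via the rank-extension bound from the 9 conditions:

  row 1: 0 | 0 | 1 | 1
  row 2: 1 | 1 | 2 | 2
  row 3: 1 | 2 | 3 | 3
  row 4: 1 | 2 | 3 | 4

hence w(1..4) = (3, 1, 2, 4).

Fulton essential set (1 of the 2 Rothe cells):

[(1, 2, 0)]


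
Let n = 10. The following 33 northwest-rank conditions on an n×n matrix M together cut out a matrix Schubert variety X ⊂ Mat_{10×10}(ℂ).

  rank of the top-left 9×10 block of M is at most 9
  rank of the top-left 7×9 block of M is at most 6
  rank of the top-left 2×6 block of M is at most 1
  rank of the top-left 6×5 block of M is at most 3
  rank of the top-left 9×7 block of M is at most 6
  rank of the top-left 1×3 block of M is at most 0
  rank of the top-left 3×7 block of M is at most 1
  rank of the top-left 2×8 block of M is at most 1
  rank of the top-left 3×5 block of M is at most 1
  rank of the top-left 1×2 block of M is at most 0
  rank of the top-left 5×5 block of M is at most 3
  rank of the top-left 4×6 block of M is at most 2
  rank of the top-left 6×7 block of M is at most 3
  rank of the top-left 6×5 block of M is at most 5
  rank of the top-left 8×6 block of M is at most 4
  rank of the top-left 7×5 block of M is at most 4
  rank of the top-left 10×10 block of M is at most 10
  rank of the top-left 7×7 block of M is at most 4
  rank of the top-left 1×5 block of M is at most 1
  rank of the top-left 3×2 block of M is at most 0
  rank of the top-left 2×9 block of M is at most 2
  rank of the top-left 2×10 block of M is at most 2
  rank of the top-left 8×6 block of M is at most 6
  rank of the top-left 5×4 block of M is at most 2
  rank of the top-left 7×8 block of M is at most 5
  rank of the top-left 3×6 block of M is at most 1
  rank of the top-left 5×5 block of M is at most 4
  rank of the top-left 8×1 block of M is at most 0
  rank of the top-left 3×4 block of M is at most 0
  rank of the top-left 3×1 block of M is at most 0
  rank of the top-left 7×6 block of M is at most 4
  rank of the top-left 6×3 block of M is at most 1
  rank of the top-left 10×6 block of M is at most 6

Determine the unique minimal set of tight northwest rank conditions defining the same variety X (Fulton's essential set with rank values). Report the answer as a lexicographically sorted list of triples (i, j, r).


Computing R[i][j] = min implied NW-rank bound (n=10, 33 conditions):

  R[1]: 0 | 0 | 0 | 0 | 1 | 1 | 1 | 1 | 1 | 1
  R[2]: 0 | 0 | 0 | 0 | 1 | 1 | 1 | 1 | 2 | 2
  R[3]: 0 | 0 | 0 | 0 | 1 | 1 | 1 | 2 | 3 | 3
  R[4]: 0 | 1 | 1 | 1 | 2 | 2 | 2 | 3 | 4 | 4
  R[5]: 0 | 1 | 1 | 2 | 3 | 3 | 3 | 4 | 5 | 5
  R[6]: 0 | 1 | 1 | 2 | 3 | 3 | 3 | 4 | 5 | 6
  R[7]: 0 | 1 | 2 | 3 | 4 | 4 | 4 | 5 | 6 | 7
  R[8]: 0 | 1 | 2 | 3 | 4 | 4 | 5 | 6 | 7 | 8
  R[9]: 1 | 2 | 3 | 4 | 5 | 5 | 6 | 7 | 8 | 9
  R[10]: 1 | 2 | 3 | 4 | 5 | 6 | 7 | 8 | 9 | 10

the unique w with this rank table is (5, 9, 8, 2, 4, 10, 3, 7, 1, 6).

Fulton essential set (7 of the 27 Rothe cells):

[(2, 8, 1), (3, 4, 0), (3, 7, 1), (6, 3, 1), (6, 7, 3), (8, 1, 0), (8, 6, 4)]


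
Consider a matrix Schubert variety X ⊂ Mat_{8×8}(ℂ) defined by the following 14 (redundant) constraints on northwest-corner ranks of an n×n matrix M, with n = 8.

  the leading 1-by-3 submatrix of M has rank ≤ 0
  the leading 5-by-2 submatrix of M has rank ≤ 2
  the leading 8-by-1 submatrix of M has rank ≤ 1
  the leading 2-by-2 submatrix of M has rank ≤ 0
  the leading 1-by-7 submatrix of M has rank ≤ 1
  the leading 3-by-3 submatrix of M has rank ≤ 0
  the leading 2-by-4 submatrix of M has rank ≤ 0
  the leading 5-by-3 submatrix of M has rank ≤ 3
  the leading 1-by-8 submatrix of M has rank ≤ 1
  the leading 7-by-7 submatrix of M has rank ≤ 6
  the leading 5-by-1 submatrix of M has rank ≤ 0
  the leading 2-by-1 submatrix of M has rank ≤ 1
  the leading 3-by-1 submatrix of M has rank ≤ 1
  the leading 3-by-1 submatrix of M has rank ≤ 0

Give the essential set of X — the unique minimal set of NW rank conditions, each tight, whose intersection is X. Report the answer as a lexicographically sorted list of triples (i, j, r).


Computing R[i][j] = min implied NW-rank bound (n=8, 14 conditions):

  i=1: 0 | 0 | 0 | 0 | 1 | 1 | 1 | 1
  i=2: 0 | 0 | 0 | 0 | 1 | 2 | 2 | 2
  i=3: 0 | 0 | 0 | 1 | 2 | 3 | 3 | 3
  i=4: 0 | 1 | 1 | 2 | 3 | 4 | 4 | 4
  i=5: 0 | 1 | 2 | 3 | 4 | 5 | 5 | 5
  i=6: 1 | 2 | 3 | 4 | 5 | 6 | 6 | 6
  i=7: 1 | 2 | 3 | 4 | 5 | 6 | 6 | 7
  i=8: 1 | 2 | 3 | 4 | 5 | 6 | 7 | 8

hence w(1..8) = (5, 6, 4, 2, 3, 1, 8, 7).

4 SE-corners of the 14-cell Rothe diagram give Ess(w):

[(2, 4, 0), (3, 3, 0), (5, 1, 0), (7, 7, 6)]


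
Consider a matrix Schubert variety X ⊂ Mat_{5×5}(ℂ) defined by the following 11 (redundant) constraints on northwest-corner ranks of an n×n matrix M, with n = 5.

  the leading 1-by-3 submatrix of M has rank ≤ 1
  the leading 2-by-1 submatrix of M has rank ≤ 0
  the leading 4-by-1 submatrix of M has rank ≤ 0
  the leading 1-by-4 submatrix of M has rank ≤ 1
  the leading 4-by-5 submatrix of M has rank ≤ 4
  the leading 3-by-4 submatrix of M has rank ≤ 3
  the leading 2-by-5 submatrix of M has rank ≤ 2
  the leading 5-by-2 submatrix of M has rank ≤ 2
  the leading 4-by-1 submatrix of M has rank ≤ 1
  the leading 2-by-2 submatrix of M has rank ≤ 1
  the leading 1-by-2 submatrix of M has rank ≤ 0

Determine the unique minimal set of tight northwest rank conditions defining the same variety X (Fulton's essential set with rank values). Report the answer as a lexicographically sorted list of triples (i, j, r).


The tightest implied rank at each (i,j), from the 11 conditions:

  i=1: 0, 0, 1, 1, 1
  i=2: 0, 1, 2, 2, 2
  i=3: 0, 1, 2, 3, 3
  i=4: 0, 1, 2, 3, 4
  i=5: 1, 2, 3, 4, 5

the unique w with this rank table is (3, 2, 4, 5, 1).

Rothe diagram D(w) (5 cells), 2 SE-corners (essential conditions):

[(1, 2, 0), (4, 1, 0)]


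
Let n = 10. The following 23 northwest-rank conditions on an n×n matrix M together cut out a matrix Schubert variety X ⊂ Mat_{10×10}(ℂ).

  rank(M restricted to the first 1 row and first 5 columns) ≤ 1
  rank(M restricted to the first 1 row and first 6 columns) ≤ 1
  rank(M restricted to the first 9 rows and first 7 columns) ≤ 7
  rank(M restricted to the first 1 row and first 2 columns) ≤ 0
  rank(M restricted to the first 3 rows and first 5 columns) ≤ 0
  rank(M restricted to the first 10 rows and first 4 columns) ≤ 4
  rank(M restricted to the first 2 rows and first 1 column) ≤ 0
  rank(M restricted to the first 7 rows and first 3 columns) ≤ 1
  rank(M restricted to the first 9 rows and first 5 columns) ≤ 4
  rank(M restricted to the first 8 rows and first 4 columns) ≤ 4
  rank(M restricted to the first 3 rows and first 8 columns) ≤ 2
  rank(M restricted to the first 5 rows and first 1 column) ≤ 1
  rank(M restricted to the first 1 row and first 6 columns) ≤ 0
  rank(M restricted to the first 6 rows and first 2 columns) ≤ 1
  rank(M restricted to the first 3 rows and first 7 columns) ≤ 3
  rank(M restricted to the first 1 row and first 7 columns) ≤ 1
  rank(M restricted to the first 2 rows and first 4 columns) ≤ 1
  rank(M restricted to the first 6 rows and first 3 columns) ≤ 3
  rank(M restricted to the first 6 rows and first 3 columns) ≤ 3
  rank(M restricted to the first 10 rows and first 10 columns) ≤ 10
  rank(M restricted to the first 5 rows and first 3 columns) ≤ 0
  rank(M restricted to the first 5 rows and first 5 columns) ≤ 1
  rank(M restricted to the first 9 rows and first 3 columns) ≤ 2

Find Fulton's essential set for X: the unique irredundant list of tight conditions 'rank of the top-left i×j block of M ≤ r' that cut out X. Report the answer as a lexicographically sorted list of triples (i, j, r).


Propagating the 23 rank bounds to every northwest block:

  row 1: 0, 0, 0, 0, 0, 0, 1, 1, 1, 1
  row 2: 0, 0, 0, 0, 0, 1, 2, 2, 2, 2
  row 3: 0, 0, 0, 0, 0, 1, 2, 2, 3, 3
  row 4: 0, 0, 0, 1, 1, 2, 3, 3, 4, 4
  row 5: 0, 0, 0, 1, 1, 2, 3, 4, 5, 5
  row 6: 1, 1, 1, 2, 2, 3, 4, 5, 6, 6
  row 7: 1, 1, 1, 2, 3, 4, 5, 6, 7, 7
  row 8: 1, 2, 2, 3, 4, 5, 6, 7, 8, 8
  row 9: 1, 2, 2, 3, 4, 5, 6, 7, 8, 9
  row 10: 1, 2, 3, 4, 5, 6, 7, 8, 9, 10

reading off 1-entries of Δ²R: w = (7, 6, 9, 4, 8, 1, 5, 2, 10, 3).

7 SE-corners of the 27-cell Rothe diagram give Ess(w):

[(1, 6, 0), (3, 5, 0), (3, 8, 2), (5, 3, 0), (5, 5, 1), (7, 3, 1), (9, 3, 2)]


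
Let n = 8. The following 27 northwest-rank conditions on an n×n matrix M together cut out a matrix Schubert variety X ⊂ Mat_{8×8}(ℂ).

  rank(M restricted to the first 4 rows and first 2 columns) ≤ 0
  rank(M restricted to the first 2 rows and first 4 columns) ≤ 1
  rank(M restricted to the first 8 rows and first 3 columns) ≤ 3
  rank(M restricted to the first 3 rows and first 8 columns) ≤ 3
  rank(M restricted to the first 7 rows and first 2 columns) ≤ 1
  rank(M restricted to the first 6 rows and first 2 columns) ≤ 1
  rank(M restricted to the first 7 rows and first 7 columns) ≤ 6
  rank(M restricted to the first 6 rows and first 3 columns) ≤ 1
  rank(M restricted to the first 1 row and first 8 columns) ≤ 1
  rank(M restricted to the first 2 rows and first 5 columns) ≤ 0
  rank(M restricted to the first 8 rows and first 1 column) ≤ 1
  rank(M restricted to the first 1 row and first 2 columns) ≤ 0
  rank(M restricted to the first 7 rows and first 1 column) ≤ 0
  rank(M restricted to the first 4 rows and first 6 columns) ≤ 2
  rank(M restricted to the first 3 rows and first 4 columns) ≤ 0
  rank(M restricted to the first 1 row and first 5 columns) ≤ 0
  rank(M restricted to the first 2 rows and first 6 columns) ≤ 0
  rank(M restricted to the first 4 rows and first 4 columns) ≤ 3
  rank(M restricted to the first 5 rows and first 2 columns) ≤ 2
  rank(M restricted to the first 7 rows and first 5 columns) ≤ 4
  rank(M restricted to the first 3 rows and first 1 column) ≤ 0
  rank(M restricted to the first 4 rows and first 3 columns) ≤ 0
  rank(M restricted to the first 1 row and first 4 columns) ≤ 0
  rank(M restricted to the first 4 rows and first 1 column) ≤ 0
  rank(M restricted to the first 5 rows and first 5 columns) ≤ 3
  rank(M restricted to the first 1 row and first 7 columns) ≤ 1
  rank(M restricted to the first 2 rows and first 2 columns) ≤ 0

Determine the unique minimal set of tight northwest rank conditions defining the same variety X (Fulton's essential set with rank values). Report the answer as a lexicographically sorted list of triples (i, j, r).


Reconstructing r_w from the 27 given conditions:

  R[1]: 0 | 0 | 0 | 0 | 0 | 0 | 1 | 1
  R[2]: 0 | 0 | 0 | 0 | 0 | 0 | 1 | 2
  R[3]: 0 | 0 | 0 | 0 | 1 | 1 | 2 | 3
  R[4]: 0 | 0 | 0 | 1 | 2 | 2 | 3 | 4
  R[5]: 0 | 1 | 1 | 2 | 3 | 3 | 4 | 5
  R[6]: 0 | 1 | 1 | 2 | 3 | 4 | 5 | 6
  R[7]: 0 | 1 | 2 | 3 | 4 | 5 | 6 | 7
  R[8]: 1 | 2 | 3 | 4 | 5 | 6 | 7 | 8

second differences of R give the permutation w = (7, 8, 5, 4, 2, 6, 3, 1).

D(w) has 23 cells with 5 SE-corners; essential set:

[(2, 6, 0), (3, 4, 0), (4, 3, 0), (6, 3, 1), (7, 1, 0)]
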